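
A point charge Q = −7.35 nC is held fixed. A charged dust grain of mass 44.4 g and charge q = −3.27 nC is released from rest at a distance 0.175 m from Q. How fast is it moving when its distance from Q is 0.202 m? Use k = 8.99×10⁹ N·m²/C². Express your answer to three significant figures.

2.73×10⁻³ m/s

Only the electrostatic force acts, so mechanical energy is conserved: ½mv² = U₁ − U₂ = kQq(1/r₁ − 1/r₂).
U₁ − U₂ = (8.99×10⁹ N·m²/C²)(-7.35×10⁻⁹ C)(-3.27×10⁻⁹ C)(1/0.175 − 1/0.202) = 1.65×10⁻⁷ J.
v = √(2·1.65×10⁻⁷/0.0444) = 2.73×10⁻³ m/s.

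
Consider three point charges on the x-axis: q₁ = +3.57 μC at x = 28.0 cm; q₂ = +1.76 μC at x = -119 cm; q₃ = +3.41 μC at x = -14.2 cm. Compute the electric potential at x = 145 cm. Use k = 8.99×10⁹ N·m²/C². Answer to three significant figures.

The total potential is the scalar sum of each charge's contribution, V = Σ kqᵢ/rᵢ.
Distances from the field point to each charge: r₁ = 1.17 m, r₂ = 2.64 m, r₃ = 1.59 m.
V = k[(3.57×10⁻⁶)/(1.17) + (1.76×10⁻⁶)/(2.64) + (3.41×10⁻⁶)/(1.59)] = 5.27×10⁴ V.

5.27×10⁴ V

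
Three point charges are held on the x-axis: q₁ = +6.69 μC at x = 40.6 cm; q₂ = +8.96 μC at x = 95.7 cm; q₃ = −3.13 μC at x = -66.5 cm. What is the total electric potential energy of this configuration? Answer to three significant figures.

0.647 J

The assembly work is the sum of pairwise potential energies, U = Σ_{i<j} kqᵢqⱼ/rᵢⱼ.
Pair separations: r₁₂ = 0.551 m, r₁₃ = 1.07 m, r₂₃ = 1.62 m.
U = (0.978) + (-0.176) + (-0.155) = 0.647 J.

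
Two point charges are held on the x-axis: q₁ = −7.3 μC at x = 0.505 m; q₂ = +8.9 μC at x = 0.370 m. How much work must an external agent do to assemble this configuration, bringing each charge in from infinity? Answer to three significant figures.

-4.33 J

The work to assemble the configuration equals its total potential energy, U = Σ kqᵢqⱼ/rᵢⱼ over all pairs.
Pair separations: r₁₂ = 0.135 m.
U = (-4.33) = -4.33 J.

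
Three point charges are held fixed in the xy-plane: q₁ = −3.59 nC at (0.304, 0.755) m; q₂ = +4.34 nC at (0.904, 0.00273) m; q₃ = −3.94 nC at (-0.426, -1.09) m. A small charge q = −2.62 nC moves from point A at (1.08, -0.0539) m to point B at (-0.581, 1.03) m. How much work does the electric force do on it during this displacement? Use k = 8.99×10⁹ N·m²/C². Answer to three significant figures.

-5.05×10⁻⁷ J

The work done by the electric force is W_field = −ΔU = −q(V_B − V_A) = q(V_A − V_B).
At A: distances to the source charges are 1.12 m, 0.185 m, 1.83 m; V_A = Σ kqᵢ/rᵢ = 163 V.
At B: distances to the source charges are 0.927 m, 1.81 m, 2.13 m; V_B = Σ kqᵢ/rᵢ = -29.9 V.
ΔV = V_B − V_A = -193 V.
W_field = −qΔV = −(-2.62×10⁻⁹ C)(-193 V) = -5.05×10⁻⁷ J.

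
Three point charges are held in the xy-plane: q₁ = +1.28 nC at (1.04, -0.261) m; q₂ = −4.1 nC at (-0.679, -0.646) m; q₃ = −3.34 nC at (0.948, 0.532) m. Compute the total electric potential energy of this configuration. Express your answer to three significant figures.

-1.36×10⁻⁸ J

The assembly work is the sum of pairwise potential energies, U = Σ_{i<j} kqᵢqⱼ/rᵢⱼ.
Pair separations: r₁₂ = 1.76 m, r₁₃ = 0.798 m, r₂₃ = 2.01 m.
U = (-2.68×10⁻⁸) + (-4.81×10⁻⁸) + (6.13×10⁻⁸) = -1.36×10⁻⁸ J.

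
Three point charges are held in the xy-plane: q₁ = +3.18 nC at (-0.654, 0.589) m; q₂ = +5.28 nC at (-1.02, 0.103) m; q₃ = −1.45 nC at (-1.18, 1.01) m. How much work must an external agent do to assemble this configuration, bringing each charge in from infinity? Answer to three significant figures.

1.12×10⁻⁷ J

The work to assemble the configuration equals its total potential energy, U = Σ kqᵢqⱼ/rᵢⱼ over all pairs.
Pair separations: r₁₂ = 0.608 m, r₁₃ = 0.674 m, r₂₃ = 0.921 m.
U = (2.48×10⁻⁷) + (-6.15×10⁻⁸) + (-7.47×10⁻⁸) = 1.12×10⁻⁷ J.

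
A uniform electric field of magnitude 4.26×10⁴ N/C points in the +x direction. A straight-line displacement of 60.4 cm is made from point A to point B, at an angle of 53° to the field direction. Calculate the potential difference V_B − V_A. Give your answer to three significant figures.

Only the component of displacement along E changes the potential: ΔV = −E·d·cosθ.
ΔV = −(4.26×10⁴ V/m)(0.604 m)cos53° = -1.55×10⁴ V.

-1.55×10⁴ V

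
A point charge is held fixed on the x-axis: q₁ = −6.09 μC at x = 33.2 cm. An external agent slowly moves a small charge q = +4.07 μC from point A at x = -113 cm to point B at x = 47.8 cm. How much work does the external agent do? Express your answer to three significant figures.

-1.37 J

For quasistatic motion the external work equals the change in potential energy: W_ext = qΔV = q(V_B − V_A).
At A: distance to the source charge is 1.46 m; V_A = kq₁/r = -3.74×10⁴ V.
At B: distance to the source charge is 0.146 m; V_B = kq₁/r = -3.75×10⁵ V.
ΔV = V_B − V_A = -3.38×10⁵ V.
W_ext = qΔV = (4.07×10⁻⁶ C)(-3.38×10⁵ V) = -1.37 J.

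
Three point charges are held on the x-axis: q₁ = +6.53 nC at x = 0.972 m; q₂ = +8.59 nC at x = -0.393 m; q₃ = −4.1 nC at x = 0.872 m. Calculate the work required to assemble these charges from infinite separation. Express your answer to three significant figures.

-2.29×10⁻⁶ J

The assembly work is the sum of pairwise potential energies, U = Σ_{i<j} kqᵢqⱼ/rᵢⱼ.
Pair separations: r₁₂ = 1.36 m, r₁₃ = 0.100 m, r₂₃ = 1.27 m.
U = (3.69×10⁻⁷) + (-2.41×10⁻⁶) + (-2.50×10⁻⁷) = -2.29×10⁻⁶ J.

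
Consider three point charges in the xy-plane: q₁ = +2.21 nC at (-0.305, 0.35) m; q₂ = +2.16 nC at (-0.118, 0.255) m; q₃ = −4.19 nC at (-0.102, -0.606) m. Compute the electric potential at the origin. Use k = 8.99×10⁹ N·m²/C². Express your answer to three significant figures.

50.6 V

Electric potential is a scalar, so the contributions from each charge add algebraically: V = Σ kqᵢ/rᵢ.
Distances from the field point to each charge: r₁ = 0.464 m, r₂ = 0.281 m, r₃ = 0.615 m.
V = k[(2.21×10⁻⁹)/(0.464) + (2.16×10⁻⁹)/(0.281) + (-4.19×10⁻⁹)/(0.615)] = 50.6 V.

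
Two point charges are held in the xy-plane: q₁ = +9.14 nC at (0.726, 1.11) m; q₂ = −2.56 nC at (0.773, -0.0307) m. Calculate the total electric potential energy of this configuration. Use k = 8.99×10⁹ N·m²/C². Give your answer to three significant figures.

-1.84×10⁻⁷ J

The assembly work is the sum of pairwise potential energies, U = Σ_{i<j} kqᵢqⱼ/rᵢⱼ.
Pair separations: r₁₂ = 1.14 m.
U = (-1.84×10⁻⁷) = -1.84×10⁻⁷ J.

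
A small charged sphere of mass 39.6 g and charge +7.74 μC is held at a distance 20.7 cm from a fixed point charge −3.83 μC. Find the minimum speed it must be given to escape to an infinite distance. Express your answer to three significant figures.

To just escape, total mechanical energy must reach zero at infinity: ½mv²_min + U = 0, so ½mv²_min = −U = |kQq|/r.
|U| = |kQq|/r = (8.99×10⁹ N·m²/C²)(3.83×10⁻⁶)(7.74×10⁻⁶)/(0.207) = 1.29 J.
v_min = √(2|U|/m) = √(2·1.29/0.0396) = 8.06 m/s.

8.06 m/s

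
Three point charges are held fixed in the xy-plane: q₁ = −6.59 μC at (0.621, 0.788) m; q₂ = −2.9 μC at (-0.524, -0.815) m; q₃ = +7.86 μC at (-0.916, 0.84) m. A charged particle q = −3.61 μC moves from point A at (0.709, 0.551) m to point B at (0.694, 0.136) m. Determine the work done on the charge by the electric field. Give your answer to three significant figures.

0.501 J

The work done by the electric force is W_field = −ΔU = −q(V_B − V_A) = q(V_A − V_B).
At A: distances to the source charges are 0.253 m, 1.84 m, 1.65 m; V_A = Σ kqᵢ/rᵢ = -2.06×10⁵ V.
At B: distances to the source charges are 0.656 m, 1.55 m, 1.76 m; V_B = Σ kqᵢ/rᵢ = -6.70×10⁴ V.
ΔV = V_B − V_A = 1.39×10⁵ V.
W_field = −qΔV = −(-3.61×10⁻⁶ C)(1.39×10⁵ V) = 0.501 J.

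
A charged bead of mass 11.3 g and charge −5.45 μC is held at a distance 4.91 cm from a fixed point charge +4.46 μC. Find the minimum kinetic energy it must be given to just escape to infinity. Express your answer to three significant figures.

4.45 J

To just escape, total mechanical energy must reach zero at infinity: ½mv²_min + U = 0, so ½mv²_min = −U = |kQq|/r.
|U| = |kQq|/r = (8.99×10⁹ N·m²/C²)(4.46×10⁻⁶)(5.45×10⁻⁶)/(0.0491) = 4.45 J.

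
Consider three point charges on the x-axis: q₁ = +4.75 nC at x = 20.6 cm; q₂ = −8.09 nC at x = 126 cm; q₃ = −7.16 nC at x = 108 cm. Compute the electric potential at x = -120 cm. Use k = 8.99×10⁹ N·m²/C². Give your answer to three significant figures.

-27.4 V

Electric potential is a scalar, so the contributions from each charge add algebraically: V = Σ kqᵢ/rᵢ.
Distances from the field point to each charge: r₁ = 1.41 m, r₂ = 2.46 m, r₃ = 2.28 m.
V = k[(4.75×10⁻⁹)/(1.41) + (-8.09×10⁻⁹)/(2.46) + (-7.16×10⁻⁹)/(2.28)] = -27.4 V.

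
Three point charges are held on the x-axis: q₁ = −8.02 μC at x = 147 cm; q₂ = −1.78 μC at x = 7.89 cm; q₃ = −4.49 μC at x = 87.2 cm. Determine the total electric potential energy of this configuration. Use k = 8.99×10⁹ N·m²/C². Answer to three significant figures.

0.724 J

The assembly work is the sum of pairwise potential energies, U = Σ_{i<j} kqᵢqⱼ/rᵢⱼ.
Pair separations: r₁₂ = 1.39 m, r₁₃ = 0.598 m, r₂₃ = 0.793 m.
U = (0.0923) + (0.541) + (0.0906) = 0.724 J.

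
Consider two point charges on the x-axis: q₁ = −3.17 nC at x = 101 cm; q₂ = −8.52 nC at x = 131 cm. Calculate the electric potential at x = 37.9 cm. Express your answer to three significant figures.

-127 V

The total potential is the scalar sum of each charge's contribution, V = Σ kqᵢ/rᵢ.
Distances from the field point to each charge: r₁ = 0.631 m, r₂ = 0.931 m.
V = k[(-3.17×10⁻⁹)/(0.631) + (-8.52×10⁻⁹)/(0.931)] = -127 V.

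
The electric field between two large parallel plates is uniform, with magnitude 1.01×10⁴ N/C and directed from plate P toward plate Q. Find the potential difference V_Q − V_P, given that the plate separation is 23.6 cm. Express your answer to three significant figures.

-2380 V

In a uniform field, potential decreases in the direction of E: ΔV = −E·d for a displacement d parallel to E.
Going from P to Q is a displacement of 23.6 cm along the field, so V_Q − V_P = −Ed = -2380 V.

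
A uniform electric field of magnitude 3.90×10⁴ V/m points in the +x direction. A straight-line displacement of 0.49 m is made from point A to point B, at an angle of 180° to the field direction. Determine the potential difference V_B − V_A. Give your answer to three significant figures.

1.91×10⁴ V

Only the component of displacement along E changes the potential: ΔV = −E·d·cosθ.
ΔV = −(3.90×10⁴ V/m)(0.490 m)cos180° = 1.91×10⁴ V.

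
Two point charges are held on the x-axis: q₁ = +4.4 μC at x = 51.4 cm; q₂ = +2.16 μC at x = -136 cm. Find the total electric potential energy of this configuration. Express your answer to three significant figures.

0.0456 J

The assembly work is the sum of pairwise potential energies, U = Σ_{i<j} kqᵢqⱼ/rᵢⱼ.
Pair separations: r₁₂ = 1.87 m.
U = (0.0456) = 0.0456 J.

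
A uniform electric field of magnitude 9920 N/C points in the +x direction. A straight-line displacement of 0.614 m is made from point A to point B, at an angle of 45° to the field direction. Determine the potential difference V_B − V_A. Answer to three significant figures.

Only the component of displacement along E changes the potential: ΔV = −E·d·cosθ.
ΔV = −(9920 V/m)(0.614 m)cos45° = -4310 V.

-4310 V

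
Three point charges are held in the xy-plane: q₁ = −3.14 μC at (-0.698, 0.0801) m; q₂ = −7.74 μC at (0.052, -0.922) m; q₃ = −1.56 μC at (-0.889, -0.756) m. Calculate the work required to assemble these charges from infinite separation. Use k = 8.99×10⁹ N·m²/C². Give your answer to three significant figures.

0.340 J

The assembly work is the sum of pairwise potential energies, U = Σ_{i<j} kqᵢqⱼ/rᵢⱼ.
Pair separations: r₁₂ = 1.25 m, r₁₃ = 0.858 m, r₂₃ = 0.956 m.
U = (0.175) + (0.0513) + (0.114) = 0.340 J.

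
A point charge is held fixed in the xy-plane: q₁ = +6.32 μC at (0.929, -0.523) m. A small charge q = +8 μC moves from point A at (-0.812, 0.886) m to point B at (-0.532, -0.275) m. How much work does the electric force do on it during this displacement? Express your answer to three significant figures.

The work done by the electric force is W_field = −ΔU = −q(V_B − V_A) = q(V_A − V_B).
At A: distance to the source charge is 2.24 m; V_A = kq₁/r = 2.54×10⁴ V.
At B: distance to the source charge is 1.48 m; V_B = kq₁/r = 3.83×10⁴ V.
ΔV = V_B − V_A = 1.30×10⁴ V.
W_field = −qΔV = −(8.00×10⁻⁶ C)(1.30×10⁴ V) = -0.104 J.

-0.104 J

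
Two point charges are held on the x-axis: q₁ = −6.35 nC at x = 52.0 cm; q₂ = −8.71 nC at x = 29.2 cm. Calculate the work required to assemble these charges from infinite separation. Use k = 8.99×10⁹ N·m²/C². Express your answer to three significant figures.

2.18×10⁻⁶ J

The work to assemble the configuration equals its total potential energy, U = Σ kqᵢqⱼ/rᵢⱼ over all pairs.
Pair separations: r₁₂ = 0.228 m.
U = (2.18×10⁻⁶) = 2.18×10⁻⁶ J.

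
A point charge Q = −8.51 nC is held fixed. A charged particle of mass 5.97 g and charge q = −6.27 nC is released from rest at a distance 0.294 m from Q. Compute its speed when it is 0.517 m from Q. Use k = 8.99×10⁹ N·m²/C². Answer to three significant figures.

0.0154 m/s

Only the electrostatic force acts, so mechanical energy is conserved: ½mv² = U₁ − U₂ = kQq(1/r₁ − 1/r₂).
U₁ − U₂ = (8.99×10⁹ N·m²/C²)(-8.51×10⁻⁹ C)(-6.27×10⁻⁹ C)(1/0.294 − 1/0.517) = 7.04×10⁻⁷ J.
v = √(2·7.04×10⁻⁷/5.97×10⁻³) = 0.0154 m/s.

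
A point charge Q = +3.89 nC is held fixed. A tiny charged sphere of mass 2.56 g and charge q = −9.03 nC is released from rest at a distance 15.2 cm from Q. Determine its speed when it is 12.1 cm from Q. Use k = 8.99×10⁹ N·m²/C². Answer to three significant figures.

Only the electrostatic force acts, so mechanical energy is conserved: ½mv² = U₁ − U₂ = kQq(1/r₁ − 1/r₂).
U₁ − U₂ = (8.99×10⁹ N·m²/C²)(3.89×10⁻⁹ C)(-9.03×10⁻⁹ C)(1/0.152 − 1/0.121) = 5.32×10⁻⁷ J.
v = √(2·5.32×10⁻⁷/2.56×10⁻³) = 0.0204 m/s.

0.0204 m/s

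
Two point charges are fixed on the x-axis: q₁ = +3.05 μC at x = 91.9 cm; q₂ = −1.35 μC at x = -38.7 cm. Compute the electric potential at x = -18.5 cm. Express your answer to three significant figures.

The total potential is the scalar sum of each charge's contribution, V = Σ kqᵢ/rᵢ.
Distances from the field point to each charge: r₁ = 1.10 m, r₂ = 0.202 m.
V = k[(3.05×10⁻⁶)/(1.10) + (-1.35×10⁻⁶)/(0.202)] = -3.52×10⁴ V.

-3.52×10⁴ V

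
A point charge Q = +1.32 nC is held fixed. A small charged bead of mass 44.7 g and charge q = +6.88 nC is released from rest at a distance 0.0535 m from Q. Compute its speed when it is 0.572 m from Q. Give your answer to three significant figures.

7.87×10⁻³ m/s

Only the electrostatic force acts, so mechanical energy is conserved: ½mv² = U₁ − U₂ = kQq(1/r₁ − 1/r₂).
U₁ − U₂ = (8.99×10⁹ N·m²/C²)(1.32×10⁻⁹ C)(6.88×10⁻⁹ C)(1/0.0535 − 1/0.572) = 1.38×10⁻⁶ J.
v = √(2·1.38×10⁻⁶/0.0447) = 7.87×10⁻³ m/s.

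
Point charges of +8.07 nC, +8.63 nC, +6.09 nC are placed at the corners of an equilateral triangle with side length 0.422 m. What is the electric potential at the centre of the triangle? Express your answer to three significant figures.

The total potential is the scalar sum of each charge's contribution, V = Σ kqᵢ/rᵢ.
The distance from each vertex to the centroid is a/√3 = 0.244 m.
V = k[(8.07×10⁻⁹)/(0.244) + (8.63×10⁻⁹)/(0.244) + (6.09×10⁻⁹)/(0.244)] = 841 V.

841 V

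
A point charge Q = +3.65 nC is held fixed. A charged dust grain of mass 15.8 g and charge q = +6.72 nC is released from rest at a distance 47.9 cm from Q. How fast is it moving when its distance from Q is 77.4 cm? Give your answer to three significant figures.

Only the electrostatic force acts, so mechanical energy is conserved: ½mv² = U₁ − U₂ = kQq(1/r₁ − 1/r₂).
U₁ − U₂ = (8.99×10⁹ N·m²/C²)(3.65×10⁻⁹ C)(6.72×10⁻⁹ C)(1/0.479 − 1/0.774) = 1.75×10⁻⁷ J.
v = √(2·1.75×10⁻⁷/0.0158) = 4.71×10⁻³ m/s.

4.71×10⁻³ m/s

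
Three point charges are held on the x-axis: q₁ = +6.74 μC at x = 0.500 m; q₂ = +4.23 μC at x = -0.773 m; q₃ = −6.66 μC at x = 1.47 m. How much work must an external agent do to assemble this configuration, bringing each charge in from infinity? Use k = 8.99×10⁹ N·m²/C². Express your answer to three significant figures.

The assembly work is the sum of pairwise potential energies, U = Σ_{i<j} kqᵢqⱼ/rᵢⱼ.
Pair separations: r₁₂ = 1.27 m, r₁₃ = 0.970 m, r₂₃ = 2.24 m.
U = (0.201) + (-0.416) + (-0.113) = -0.328 J.

-0.328 J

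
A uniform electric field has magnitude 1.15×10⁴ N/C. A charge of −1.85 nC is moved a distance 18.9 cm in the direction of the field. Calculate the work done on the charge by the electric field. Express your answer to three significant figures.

The potential change for a displacement 18.9 cm in the direction of the field is ΔV = −Ed = -2170 V.
W_field = −qΔV = -4.02×10⁻⁶ J.

-4.02×10⁻⁶ J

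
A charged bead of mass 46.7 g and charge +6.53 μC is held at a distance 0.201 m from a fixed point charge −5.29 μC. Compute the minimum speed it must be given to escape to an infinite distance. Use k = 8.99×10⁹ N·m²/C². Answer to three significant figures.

8.13 m/s

To just escape, total mechanical energy must reach zero at infinity: ½mv²_min + U = 0, so ½mv²_min = −U = |kQq|/r.
|U| = |kQq|/r = (8.99×10⁹ N·m²/C²)(5.29×10⁻⁶)(6.53×10⁻⁶)/(0.201) = 1.55 J.
v_min = √(2|U|/m) = √(2·1.55/0.0467) = 8.13 m/s.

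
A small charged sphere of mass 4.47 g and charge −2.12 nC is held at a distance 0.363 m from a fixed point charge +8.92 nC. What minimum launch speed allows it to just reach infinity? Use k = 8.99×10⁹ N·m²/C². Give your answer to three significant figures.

To just escape, total mechanical energy must reach zero at infinity: ½mv²_min + U = 0, so ½mv²_min = −U = |kQq|/r.
|U| = |kQq|/r = (8.99×10⁹ N·m²/C²)(8.92×10⁻⁹)(2.12×10⁻⁹)/(0.363) = 4.68×10⁻⁷ J.
v_min = √(2|U|/m) = √(2·4.68×10⁻⁷/4.47×10⁻³) = 0.0145 m/s.

0.0145 m/s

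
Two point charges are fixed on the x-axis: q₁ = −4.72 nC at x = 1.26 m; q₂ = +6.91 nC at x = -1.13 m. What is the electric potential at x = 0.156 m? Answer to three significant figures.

The total potential is the scalar sum of each charge's contribution, V = Σ kqᵢ/rᵢ.
Distances from the field point to each charge: r₁ = 1.10 m, r₂ = 1.29 m.
V = k[(-4.72×10⁻⁹)/(1.10) + (6.91×10⁻⁹)/(1.29)] = 9.87 V.

9.87 V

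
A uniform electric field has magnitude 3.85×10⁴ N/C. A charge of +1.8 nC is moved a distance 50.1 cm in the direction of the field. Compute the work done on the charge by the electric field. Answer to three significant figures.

The potential change for a displacement 50.1 cm in the direction of the field is ΔV = −Ed = -1.93×10⁴ V.
W_field = −qΔV = 3.47×10⁻⁵ J.

3.47×10⁻⁵ J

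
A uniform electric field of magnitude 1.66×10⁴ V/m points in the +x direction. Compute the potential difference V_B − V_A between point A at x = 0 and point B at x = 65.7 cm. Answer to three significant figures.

In a uniform field, potential decreases in the direction of E: V_B − V_A = −E·Δx.
V_B − V_A = −(1.66×10⁴ V/m)(0.657 m) = -1.09×10⁴ V.

-1.09×10⁴ V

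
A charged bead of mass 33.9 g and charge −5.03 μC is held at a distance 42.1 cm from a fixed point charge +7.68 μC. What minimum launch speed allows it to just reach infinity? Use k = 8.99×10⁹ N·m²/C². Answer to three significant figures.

To just escape, total mechanical energy must reach zero at infinity: ½mv²_min + U = 0, so ½mv²_min = −U = |kQq|/r.
|U| = |kQq|/r = (8.99×10⁹ N·m²/C²)(7.68×10⁻⁶)(5.03×10⁻⁶)/(0.421) = 0.825 J.
v_min = √(2|U|/m) = √(2·0.825/0.0339) = 6.98 m/s.

6.98 m/s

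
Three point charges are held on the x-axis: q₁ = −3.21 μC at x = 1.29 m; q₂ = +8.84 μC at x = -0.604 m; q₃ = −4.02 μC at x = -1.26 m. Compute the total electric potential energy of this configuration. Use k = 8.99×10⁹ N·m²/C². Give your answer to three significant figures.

-0.576 J

The assembly work is the sum of pairwise potential energies, U = Σ_{i<j} kqᵢqⱼ/rᵢⱼ.
Pair separations: r₁₂ = 1.89 m, r₁₃ = 2.55 m, r₂₃ = 0.656 m.
U = (-0.135) + (0.0455) + (-0.487) = -0.576 J.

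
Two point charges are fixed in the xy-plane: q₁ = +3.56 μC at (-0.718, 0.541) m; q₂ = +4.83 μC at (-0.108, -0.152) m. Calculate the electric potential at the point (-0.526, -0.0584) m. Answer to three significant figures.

Electric potential is a scalar, so the contributions from each charge add algebraically: V = Σ kqᵢ/rᵢ.
Distances from the field point to each charge: r₁ = 0.629 m, r₂ = 0.428 m.
V = k[(3.56×10⁻⁶)/(0.629) + (4.83×10⁻⁶)/(0.428)] = 1.52×10⁵ V.

1.52×10⁵ V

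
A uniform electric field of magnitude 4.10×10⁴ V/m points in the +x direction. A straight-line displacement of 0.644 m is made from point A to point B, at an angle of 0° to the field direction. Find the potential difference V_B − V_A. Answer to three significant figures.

-2.64×10⁴ V

Only the component of displacement along E changes the potential: ΔV = −E·d·cosθ.
ΔV = −(4.10×10⁴ V/m)(0.644 m)cos0° = -2.64×10⁴ V.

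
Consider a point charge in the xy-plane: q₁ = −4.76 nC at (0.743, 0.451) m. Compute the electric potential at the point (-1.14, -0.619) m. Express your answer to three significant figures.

-19.8 V

The total potential is the scalar sum of each charge's contribution, V = Σ kqᵢ/rᵢ.
Distances from the field point to each charge: r₁ = 2.17 m.
V = k[(-4.76×10⁻⁹)/(2.17)] = -19.8 V.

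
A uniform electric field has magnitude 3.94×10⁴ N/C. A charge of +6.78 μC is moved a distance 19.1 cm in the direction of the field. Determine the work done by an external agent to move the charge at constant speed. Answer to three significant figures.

-0.0510 J

The potential change for a displacement 19.1 cm in the direction of the field is ΔV = −Ed = -7530 V.
W_ext = qΔV = -0.0510 J.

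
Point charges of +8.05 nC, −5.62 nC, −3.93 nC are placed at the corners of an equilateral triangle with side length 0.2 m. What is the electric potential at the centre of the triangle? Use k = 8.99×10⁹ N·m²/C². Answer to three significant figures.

-117 V

The total potential is the scalar sum of each charge's contribution, V = Σ kqᵢ/rᵢ.
The distance from each vertex to the centroid is a/√3 = 0.115 m.
V = k[(8.05×10⁻⁹)/(0.115) + (-5.62×10⁻⁹)/(0.115) + (-3.93×10⁻⁹)/(0.115)] = -117 V.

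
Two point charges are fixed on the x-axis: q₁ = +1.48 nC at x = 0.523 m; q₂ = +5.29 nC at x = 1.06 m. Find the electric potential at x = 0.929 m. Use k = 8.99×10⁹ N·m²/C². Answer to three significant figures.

The total potential is the scalar sum of each charge's contribution, V = Σ kqᵢ/rᵢ.
Distances from the field point to each charge: r₁ = 0.406 m, r₂ = 0.131 m.
V = k[(1.48×10⁻⁹)/(0.406) + (5.29×10⁻⁹)/(0.131)] = 396 V.

396 V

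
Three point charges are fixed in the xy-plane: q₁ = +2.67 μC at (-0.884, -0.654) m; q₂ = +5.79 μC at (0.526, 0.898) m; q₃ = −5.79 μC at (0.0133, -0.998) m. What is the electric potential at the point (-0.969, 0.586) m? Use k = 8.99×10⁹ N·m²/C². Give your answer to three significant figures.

2.55×10⁴ V

The total potential is the scalar sum of each charge's contribution, V = Σ kqᵢ/rᵢ.
Distances from the field point to each charge: r₁ = 1.24 m, r₂ = 1.53 m, r₃ = 1.86 m.
V = k[(2.67×10⁻⁶)/(1.24) + (5.79×10⁻⁶)/(1.53) + (-5.79×10⁻⁶)/(1.86)] = 2.55×10⁴ V.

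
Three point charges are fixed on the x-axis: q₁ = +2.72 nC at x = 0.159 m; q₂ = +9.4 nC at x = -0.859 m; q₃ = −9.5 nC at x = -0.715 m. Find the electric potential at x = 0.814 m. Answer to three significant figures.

Electric potential is a scalar, so the contributions from each charge add algebraically: V = Σ kqᵢ/rᵢ.
Distances from the field point to each charge: r₁ = 0.655 m, r₂ = 1.67 m, r₃ = 1.53 m.
V = k[(2.72×10⁻⁹)/(0.655) + (9.40×10⁻⁹)/(1.67) + (-9.50×10⁻⁹)/(1.53)] = 32.0 V.

32.0 V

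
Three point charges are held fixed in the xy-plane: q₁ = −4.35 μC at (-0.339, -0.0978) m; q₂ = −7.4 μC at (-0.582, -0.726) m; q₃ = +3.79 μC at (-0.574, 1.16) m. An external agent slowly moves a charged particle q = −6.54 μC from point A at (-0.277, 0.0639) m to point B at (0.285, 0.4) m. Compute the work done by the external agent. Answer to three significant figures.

-1.36 J

For quasistatic motion the external work equals the change in potential energy: W_ext = qΔV = q(V_B − V_A).
At A: distances to the source charges are 0.173 m, 0.847 m, 1.14 m; V_A = Σ kqᵢ/rᵢ = -2.74×10⁵ V.
At B: distances to the source charges are 0.798 m, 1.42 m, 1.15 m; V_B = Σ kqᵢ/rᵢ = -6.61×10⁴ V.
ΔV = V_B − V_A = 2.08×10⁵ V.
W_ext = qΔV = (-6.54×10⁻⁶ C)(2.08×10⁵ V) = -1.36 J.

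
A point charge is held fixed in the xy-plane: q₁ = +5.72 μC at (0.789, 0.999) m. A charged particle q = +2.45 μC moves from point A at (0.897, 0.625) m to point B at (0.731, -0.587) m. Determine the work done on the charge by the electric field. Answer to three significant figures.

The work done by the electric force is W_field = −ΔU = −q(V_B − V_A) = q(V_A − V_B).
At A: distance to the source charge is 0.389 m; V_A = kq₁/r = 1.32×10⁵ V.
At B: distance to the source charge is 1.59 m; V_B = kq₁/r = 3.24×10⁴ V.
ΔV = V_B − V_A = -9.97×10⁴ V.
W_field = −qΔV = −(2.45×10⁻⁶ C)(-9.97×10⁴ V) = 0.244 J.

0.244 J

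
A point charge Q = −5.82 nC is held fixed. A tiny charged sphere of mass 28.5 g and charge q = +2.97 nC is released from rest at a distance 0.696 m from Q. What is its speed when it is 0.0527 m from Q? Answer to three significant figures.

0.0138 m/s

Only the electrostatic force acts, so mechanical energy is conserved: ½mv² = U₁ − U₂ = kQq(1/r₁ − 1/r₂).
U₁ − U₂ = (8.99×10⁹ N·m²/C²)(-5.82×10⁻⁹ C)(2.97×10⁻⁹ C)(1/0.696 − 1/0.0527) = 2.73×10⁻⁶ J.
v = √(2·2.73×10⁻⁶/0.0285) = 0.0138 m/s.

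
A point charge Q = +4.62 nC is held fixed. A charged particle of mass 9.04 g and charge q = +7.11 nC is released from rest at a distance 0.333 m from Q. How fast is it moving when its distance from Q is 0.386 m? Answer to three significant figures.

Only the electrostatic force acts, so mechanical energy is conserved: ½mv² = U₁ − U₂ = kQq(1/r₁ − 1/r₂).
U₁ − U₂ = (8.99×10⁹ N·m²/C²)(4.62×10⁻⁹ C)(7.11×10⁻⁹ C)(1/0.333 − 1/0.386) = 1.22×10⁻⁷ J.
v = √(2·1.22×10⁻⁷/9.04×10⁻³) = 5.19×10⁻³ m/s.

5.19×10⁻³ m/s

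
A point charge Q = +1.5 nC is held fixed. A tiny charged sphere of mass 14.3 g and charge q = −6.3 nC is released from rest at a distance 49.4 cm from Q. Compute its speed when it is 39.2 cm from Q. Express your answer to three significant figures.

Only the electrostatic force acts, so mechanical energy is conserved: ½mv² = U₁ − U₂ = kQq(1/r₁ − 1/r₂).
U₁ − U₂ = (8.99×10⁹ N·m²/C²)(1.50×10⁻⁹ C)(-6.30×10⁻⁹ C)(1/0.494 − 1/0.392) = 4.47×10⁻⁸ J.
v = √(2·4.47×10⁻⁸/0.0143) = 2.50×10⁻³ m/s.

2.50×10⁻³ m/s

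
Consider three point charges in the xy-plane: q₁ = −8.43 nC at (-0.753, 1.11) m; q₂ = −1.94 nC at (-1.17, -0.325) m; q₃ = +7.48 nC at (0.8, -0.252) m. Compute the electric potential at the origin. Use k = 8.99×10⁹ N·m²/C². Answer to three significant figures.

The total potential is the scalar sum of each charge's contribution, V = Σ kqᵢ/rᵢ.
Distances from the field point to each charge: r₁ = 1.34 m, r₂ = 1.21 m, r₃ = 0.839 m.
V = k[(-8.43×10⁻⁹)/(1.34) + (-1.94×10⁻⁹)/(1.21) + (7.48×10⁻⁹)/(0.839)] = 9.31 V.

9.31 V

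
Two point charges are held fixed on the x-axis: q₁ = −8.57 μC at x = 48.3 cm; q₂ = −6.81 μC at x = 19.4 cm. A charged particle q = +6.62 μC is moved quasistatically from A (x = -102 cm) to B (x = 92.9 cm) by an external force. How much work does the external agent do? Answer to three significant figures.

-1.02 J

For quasistatic motion the external work equals the change in potential energy: W_ext = qΔV = q(V_B − V_A).
At A: distances to the source charges are 1.50 m, 1.21 m; V_A = Σ kqᵢ/rᵢ = -1.02×10⁵ V.
At B: distances to the source charges are 0.446 m, 0.735 m; V_B = Σ kqᵢ/rᵢ = -2.56×10⁵ V.
ΔV = V_B − V_A = -1.54×10⁵ V.
W_ext = qΔV = (6.62×10⁻⁶ C)(-1.54×10⁵ V) = -1.02 J.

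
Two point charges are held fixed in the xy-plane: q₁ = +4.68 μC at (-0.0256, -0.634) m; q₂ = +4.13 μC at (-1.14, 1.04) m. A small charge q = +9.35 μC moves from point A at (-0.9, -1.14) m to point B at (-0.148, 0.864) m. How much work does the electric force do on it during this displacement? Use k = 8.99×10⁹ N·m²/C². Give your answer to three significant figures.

-0.0586 J

The work done by the electric force is W_field = −ΔU = −q(V_B − V_A) = q(V_A − V_B).
At A: distances to the source charges are 1.01 m, 2.19 m; V_A = Σ kqᵢ/rᵢ = 5.86×10⁴ V.
At B: distances to the source charges are 1.50 m, 1.01 m; V_B = Σ kqᵢ/rᵢ = 6.48×10⁴ V.
ΔV = V_B − V_A = 6270 V.
W_field = −qΔV = −(9.35×10⁻⁶ C)(6270 V) = -0.0586 J.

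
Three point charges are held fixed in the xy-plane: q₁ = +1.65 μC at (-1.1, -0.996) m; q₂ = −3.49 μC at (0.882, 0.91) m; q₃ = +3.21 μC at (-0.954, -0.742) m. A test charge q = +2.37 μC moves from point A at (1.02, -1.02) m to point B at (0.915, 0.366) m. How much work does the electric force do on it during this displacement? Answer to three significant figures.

The work done by the electric force is W_field = −ΔU = −q(V_B − V_A) = q(V_A − V_B).
At A: distances to the source charges are 2.12 m, 1.93 m, 1.99 m; V_A = Σ kqᵢ/rᵢ = 5260 V.
At B: distances to the source charges are 2.43 m, 0.545 m, 2.17 m; V_B = Σ kqᵢ/rᵢ = -3.82×10⁴ V.
ΔV = V_B − V_A = -4.34×10⁴ V.
W_field = −qΔV = −(2.37×10⁻⁶ C)(-4.34×10⁴ V) = 0.103 J.

0.103 J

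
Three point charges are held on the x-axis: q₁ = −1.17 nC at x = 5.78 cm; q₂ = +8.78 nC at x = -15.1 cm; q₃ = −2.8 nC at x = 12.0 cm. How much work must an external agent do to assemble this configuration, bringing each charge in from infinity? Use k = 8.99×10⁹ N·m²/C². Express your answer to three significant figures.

The work to assemble the configuration equals its total potential energy, U = Σ kqᵢqⱼ/rᵢⱼ over all pairs.
Pair separations: r₁₂ = 0.209 m, r₁₃ = 0.0622 m, r₂₃ = 0.271 m.
U = (-4.42×10⁻⁷) + (4.73×10⁻⁷) + (-8.16×10⁻⁷) = -7.84×10⁻⁷ J.

-7.84×10⁻⁷ J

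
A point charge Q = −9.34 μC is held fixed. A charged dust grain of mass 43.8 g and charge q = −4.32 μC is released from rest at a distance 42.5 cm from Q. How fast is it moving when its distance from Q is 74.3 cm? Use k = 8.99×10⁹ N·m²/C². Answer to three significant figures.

4.08 m/s

Only the electrostatic force acts, so mechanical energy is conserved: ½mv² = U₁ − U₂ = kQq(1/r₁ − 1/r₂).
U₁ − U₂ = (8.99×10⁹ N·m²/C²)(-9.34×10⁻⁶ C)(-4.32×10⁻⁶ C)(1/0.425 − 1/0.743) = 0.365 J.
v = √(2·0.365/0.0438) = 4.08 m/s.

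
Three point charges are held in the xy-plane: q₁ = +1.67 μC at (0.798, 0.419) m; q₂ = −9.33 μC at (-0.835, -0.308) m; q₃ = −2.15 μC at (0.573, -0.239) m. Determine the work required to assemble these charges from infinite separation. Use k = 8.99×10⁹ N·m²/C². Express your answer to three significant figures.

3.15×10⁻³ J

The assembly work is the sum of pairwise potential energies, U = Σ_{i<j} kqᵢqⱼ/rᵢⱼ.
Pair separations: r₁₂ = 1.79 m, r₁₃ = 0.695 m, r₂₃ = 1.41 m.
U = (-0.0784) + (-0.0464) + (0.128) = 3.15×10⁻³ J.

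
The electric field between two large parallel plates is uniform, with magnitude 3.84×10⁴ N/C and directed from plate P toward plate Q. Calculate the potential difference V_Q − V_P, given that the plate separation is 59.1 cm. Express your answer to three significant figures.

In a uniform field, potential decreases in the direction of E: ΔV = −E·d for a displacement d parallel to E.
Going from P to Q is a displacement of 59.1 cm along the field, so V_Q − V_P = −Ed = -2.27×10⁴ V.

-2.27×10⁴ V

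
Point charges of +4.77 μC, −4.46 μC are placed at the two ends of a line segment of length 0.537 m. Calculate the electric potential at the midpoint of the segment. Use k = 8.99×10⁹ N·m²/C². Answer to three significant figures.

1.04×10⁴ V

The total potential is the scalar sum of each charge's contribution, V = Σ kqᵢ/rᵢ.
Each charge is 0.269 m from the midpoint.
V = k[(4.77×10⁻⁶)/(0.269) + (-4.46×10⁻⁶)/(0.269)] = 1.04×10⁴ V.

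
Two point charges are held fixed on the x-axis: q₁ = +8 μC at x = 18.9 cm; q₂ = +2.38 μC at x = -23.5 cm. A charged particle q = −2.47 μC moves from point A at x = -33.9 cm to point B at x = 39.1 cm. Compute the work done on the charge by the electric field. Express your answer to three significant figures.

0.119 J

The work done by the electric force is W_field = −ΔU = −q(V_B − V_A) = q(V_A − V_B).
At A: distances to the source charges are 0.528 m, 0.104 m; V_A = Σ kqᵢ/rᵢ = 3.42×10⁵ V.
At B: distances to the source charges are 0.202 m, 0.626 m; V_B = Σ kqᵢ/rᵢ = 3.90×10⁵ V.
ΔV = V_B − V_A = 4.83×10⁴ V.
W_field = −qΔV = −(-2.47×10⁻⁶ C)(4.83×10⁴ V) = 0.119 J.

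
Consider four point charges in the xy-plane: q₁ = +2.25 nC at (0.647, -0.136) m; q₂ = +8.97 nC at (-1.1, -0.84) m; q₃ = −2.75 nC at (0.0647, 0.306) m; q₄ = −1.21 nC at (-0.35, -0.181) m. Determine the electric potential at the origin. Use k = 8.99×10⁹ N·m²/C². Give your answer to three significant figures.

Electric potential is a scalar, so the contributions from each charge add algebraically: V = Σ kqᵢ/rᵢ.
Distances from the field point to each charge: r₁ = 0.661 m, r₂ = 1.38 m, r₃ = 0.313 m, r₄ = 0.394 m.
V = k[(2.25×10⁻⁹)/(0.661) + (8.97×10⁻⁹)/(1.38) + (-2.75×10⁻⁹)/(0.313) + (-1.21×10⁻⁹)/(0.394)] = -17.8 V.

-17.8 V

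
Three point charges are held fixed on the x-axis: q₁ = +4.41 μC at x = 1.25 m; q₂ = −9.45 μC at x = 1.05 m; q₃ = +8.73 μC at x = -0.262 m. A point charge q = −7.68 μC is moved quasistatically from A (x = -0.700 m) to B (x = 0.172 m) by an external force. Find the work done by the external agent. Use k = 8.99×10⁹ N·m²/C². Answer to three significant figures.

For quasistatic motion the external work equals the change in potential energy: W_ext = qΔV = q(V_B − V_A).
At A: distances to the source charges are 1.95 m, 1.75 m, 0.438 m; V_A = Σ kqᵢ/rᵢ = 1.51×10⁵ V.
At B: distances to the source charges are 1.08 m, 0.878 m, 0.434 m; V_B = Σ kqᵢ/rᵢ = 1.21×10⁵ V.
ΔV = V_B − V_A = -3.01×10⁴ V.
W_ext = qΔV = (-7.68×10⁻⁶ C)(-3.01×10⁴ V) = 0.231 J.

0.231 J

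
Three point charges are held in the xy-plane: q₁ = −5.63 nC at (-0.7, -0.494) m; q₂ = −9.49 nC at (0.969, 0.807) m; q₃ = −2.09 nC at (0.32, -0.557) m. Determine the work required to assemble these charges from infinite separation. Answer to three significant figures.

The assembly work is the sum of pairwise potential energies, U = Σ_{i<j} kqᵢqⱼ/rᵢⱼ.
Pair separations: r₁₂ = 2.12 m, r₁₃ = 1.02 m, r₂₃ = 1.51 m.
U = (2.27×10⁻⁷) + (1.04×10⁻⁷) + (1.18×10⁻⁷) = 4.49×10⁻⁷ J.

4.49×10⁻⁷ J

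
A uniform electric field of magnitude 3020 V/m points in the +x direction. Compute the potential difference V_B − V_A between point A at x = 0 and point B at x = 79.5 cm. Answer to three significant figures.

-2400 V

In a uniform field, potential decreases in the direction of E: V_B − V_A = −E·Δx.
V_B − V_A = −(3020 V/m)(0.795 m) = -2400 V.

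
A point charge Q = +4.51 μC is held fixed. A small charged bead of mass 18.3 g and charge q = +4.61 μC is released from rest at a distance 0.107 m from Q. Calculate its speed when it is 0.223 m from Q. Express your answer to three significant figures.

Only the electrostatic force acts, so mechanical energy is conserved: ½mv² = U₁ − U₂ = kQq(1/r₁ − 1/r₂).
U₁ − U₂ = (8.99×10⁹ N·m²/C²)(4.51×10⁻⁶ C)(4.61×10⁻⁶ C)(1/0.107 − 1/0.223) = 0.909 J.
v = √(2·0.909/0.0183) = 9.97 m/s.

9.97 m/s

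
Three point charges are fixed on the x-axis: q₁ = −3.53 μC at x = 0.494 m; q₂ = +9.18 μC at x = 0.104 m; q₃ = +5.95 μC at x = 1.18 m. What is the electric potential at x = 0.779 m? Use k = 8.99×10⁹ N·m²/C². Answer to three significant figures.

1.44×10⁵ V

The total potential is the scalar sum of each charge's contribution, V = Σ kqᵢ/rᵢ.
Distances from the field point to each charge: r₁ = 0.285 m, r₂ = 0.675 m, r₃ = 0.401 m.
V = k[(-3.53×10⁻⁶)/(0.285) + (9.18×10⁻⁶)/(0.675) + (5.95×10⁻⁶)/(0.401)] = 1.44×10⁵ V.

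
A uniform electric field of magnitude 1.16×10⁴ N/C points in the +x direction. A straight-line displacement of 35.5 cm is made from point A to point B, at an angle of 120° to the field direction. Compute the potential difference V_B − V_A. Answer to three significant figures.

2060 V

Only the component of displacement along E changes the potential: ΔV = −E·d·cosθ.
ΔV = −(1.16×10⁴ V/m)(0.355 m)cos120° = 2060 V.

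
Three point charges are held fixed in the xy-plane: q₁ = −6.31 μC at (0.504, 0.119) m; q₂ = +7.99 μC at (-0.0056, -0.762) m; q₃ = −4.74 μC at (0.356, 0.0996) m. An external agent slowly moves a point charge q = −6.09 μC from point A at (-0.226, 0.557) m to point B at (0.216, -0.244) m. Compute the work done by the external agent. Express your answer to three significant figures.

0.239 J

For quasistatic motion the external work equals the change in potential energy: W_ext = qΔV = q(V_B − V_A).
At A: distances to the source charges are 0.851 m, 1.34 m, 0.740 m; V_A = Σ kqᵢ/rᵢ = -7.05×10⁴ V.
At B: distances to the source charges are 0.463 m, 0.563 m, 0.371 m; V_B = Σ kqᵢ/rᵢ = -1.10×10⁵ V.
ΔV = V_B − V_A = -3.93×10⁴ V.
W_ext = qΔV = (-6.09×10⁻⁶ C)(-3.93×10⁴ V) = 0.239 J.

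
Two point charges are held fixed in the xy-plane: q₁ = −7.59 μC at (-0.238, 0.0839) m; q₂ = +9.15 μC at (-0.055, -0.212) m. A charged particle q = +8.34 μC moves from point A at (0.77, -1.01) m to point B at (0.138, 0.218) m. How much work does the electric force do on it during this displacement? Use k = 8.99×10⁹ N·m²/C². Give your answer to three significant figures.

0.185 J

The work done by the electric force is W_field = −ΔU = −q(V_B − V_A) = q(V_A − V_B).
At A: distances to the source charges are 1.49 m, 1.15 m; V_A = Σ kqᵢ/rᵢ = 2.58×10⁴ V.
At B: distances to the source charges are 0.399 m, 0.471 m; V_B = Σ kqᵢ/rᵢ = 3600 V.
ΔV = V_B − V_A = -2.22×10⁴ V.
W_field = −qΔV = −(8.34×10⁻⁶ C)(-2.22×10⁴ V) = 0.185 J.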